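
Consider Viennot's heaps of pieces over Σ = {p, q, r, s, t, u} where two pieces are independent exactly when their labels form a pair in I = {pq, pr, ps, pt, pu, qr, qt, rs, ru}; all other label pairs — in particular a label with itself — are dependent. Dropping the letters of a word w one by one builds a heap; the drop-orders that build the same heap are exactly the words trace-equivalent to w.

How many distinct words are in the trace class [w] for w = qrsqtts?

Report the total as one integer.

10

#0=q has no predecessor
#1=r has no predecessor
#2=s depends on [0:q]
#3=q depends on [2:s]
#4=t depends on [1:r, 2:s]
#5=t depends on [4:t]
#6=s depends on [3:q, 5:t]
sources: [0:q, 1:r]
N(rest) = Σ N(rest − s) over sources s of rest; N(one piece) = 1:
  size 1 → [6]=1
  size 2 → [3,6]=1  [5,6]=1
  size 3 → [3,5,6]=2  [4,5,6]=1
  size 4 → [1,4,5,6]=1  [3,4,5,6]=3
  size 5 → [1,3,4,5,6]=4  [2,3,4,5,6]=3
  first=0(q) contributes 7
  first=1(r) contributes 3
|[w]| = 10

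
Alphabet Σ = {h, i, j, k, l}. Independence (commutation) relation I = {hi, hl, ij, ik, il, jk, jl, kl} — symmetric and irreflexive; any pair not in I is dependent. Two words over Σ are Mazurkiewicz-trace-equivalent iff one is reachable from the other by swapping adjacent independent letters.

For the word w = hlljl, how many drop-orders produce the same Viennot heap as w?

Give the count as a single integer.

10

0(h) covers ∅
1(l) covers ∅
2(l) covers 1:l
3(j) covers 0:h
4(l) covers 2:l
floor of heap: 0:h, 1:l
completions by unplaced set U, small U first (add the entries for U minus each lowest piece of U):
  |U|=1: {3}:1  {4}:1
  |U|=2: {0,3}:1  {2,4}:1  {3,4}:2
  |U|=3: {0,3,4}:3  {1,2,4}:1  {2,3,4}:3
  start at 0(h): 4
  start at 1(l): 6
sum over floor = 10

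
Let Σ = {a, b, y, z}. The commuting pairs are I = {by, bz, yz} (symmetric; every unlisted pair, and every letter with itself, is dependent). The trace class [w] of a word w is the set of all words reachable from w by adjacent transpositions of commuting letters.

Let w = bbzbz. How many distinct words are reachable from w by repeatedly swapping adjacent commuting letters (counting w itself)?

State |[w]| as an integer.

#0=b has no predecessor
#1=b depends on [0:b]
#2=z has no predecessor
#3=b depends on [1:b]
#4=z depends on [2:z]
sources: [0:b, 2:z]
N(rest) = Σ N(rest − s) over sources s of rest; N(one piece) = 1:
  size 1 → [3]=1  [4]=1
  size 2 → [1,3]=1  [2,4]=1  [3,4]=2
  size 3 → [0,1,3]=1  [1,3,4]=3  [2,3,4]=3
  first=0(b) contributes 6
  first=2(z) contributes 4
|[w]| = 10

10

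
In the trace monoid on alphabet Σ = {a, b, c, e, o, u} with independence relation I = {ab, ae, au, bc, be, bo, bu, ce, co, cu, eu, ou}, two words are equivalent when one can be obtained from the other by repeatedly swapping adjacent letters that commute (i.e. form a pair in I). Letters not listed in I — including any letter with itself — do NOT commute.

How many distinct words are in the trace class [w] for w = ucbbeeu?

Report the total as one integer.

630

drop 0:u onto floor
drop 1:c onto floor
drop 2:b onto floor
drop 3:b onto {2:b}
drop 4:e onto floor
drop 5:e onto {4:e}
drop 6:u onto {0:u}
ground layer = {0:u, 1:c, 2:b, 4:e}
drop-orders for the pieces not yet dropped (sum over which currently-grounded one goes next):
  1 to go: {1} 1  {3} 1  {5} 1  {6} 1
  2 to go: {0,6} 1  {1,3} 2  {1,5} 2  {1,6} 2  {2,3} 1  {3,5} 2  {3,6} 2  {4,5} 1  {5,6} 2
  3 to go: {0,1,6} 3  {0,3,6} 3  {0,5,6} 3  {1,2,3} 3  {1,3,5} 6  {1,3,6} 6  {1,4,5} 3  {1,5,6} 6  {2,3,5} 3  {2,3,6} 3  {3,4,5} 3  {3,5,6} 6  {4,5,6} 3
  4 to go: {0,1,3,6} 12  {0,1,5,6} 12  {0,2,3,6} 6  {0,3,5,6} 12  {0,4,5,6} 6  {1,2,3,5} 12  {1,2,3,6} 12  {1,3,4,5} 12  {1,3,5,6} 24  {1,4,5,6} 12  {2,3,4,5} 6  {2,3,5,6} 12  {3,4,5,6} 12
  5 to go: {0,1,2,3,6} 30  {0,1,3,5,6} 60  {0,1,4,5,6} 30  {0,2,3,5,6} 30  {0,3,4,5,6} 30  {1,2,3,4,5} 30  {1,2,3,5,6} 60  {1,3,4,5,6} 60  {2,3,4,5,6} 30
  if 0:u drops first: 180 orders
  if 1:c drops first: 90 orders
  if 2:b drops first: 180 orders
  if 4:e drops first: 180 orders
heap linearizations: 630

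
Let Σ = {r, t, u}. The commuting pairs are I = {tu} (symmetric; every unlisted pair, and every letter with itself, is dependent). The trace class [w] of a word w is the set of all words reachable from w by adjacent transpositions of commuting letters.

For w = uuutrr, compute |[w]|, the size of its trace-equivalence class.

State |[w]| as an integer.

piece 0:u — minimal
piece 1:u rests on {0:u}
piece 2:u rests on {1:u}
piece 3:t — minimal
piece 4:r rests on {2:u, 3:t}
piece 5:r rests on {4:r}
minimal pieces: {0:u, 3:t}
ways to finish when only these pieces remain (= sum over removing one remaining piece with nothing left below it):
  1 left: {5}→1
  2 left: {4,5}→1
  3 left: {2,4,5}→1  {3,4,5}→1
  4 left: {1,2,4,5}→1  {2,3,4,5}→2
  placing 0:u first → 3 extensions
  placing 3:t first → 1 extensions
total linear extensions = 4

4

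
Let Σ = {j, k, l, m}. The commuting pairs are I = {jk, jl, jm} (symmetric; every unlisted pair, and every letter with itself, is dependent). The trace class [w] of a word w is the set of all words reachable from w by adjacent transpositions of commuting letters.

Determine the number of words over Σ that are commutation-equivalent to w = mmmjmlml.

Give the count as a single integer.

drop 0:m onto floor
drop 1:m onto {0:m}
drop 2:m onto {1:m}
drop 3:j onto floor
drop 4:m onto {2:m}
drop 5:l onto {4:m}
drop 6:m onto {5:l}
drop 7:l onto {6:m}
ground layer = {0:m, 3:j}
drop-orders for the pieces not yet dropped (sum over which currently-grounded one goes next):
  1 to go: {3} 1  {7} 1
  2 to go: {3,7} 2  {6,7} 1
  3 to go: {3,6,7} 3  {5,6,7} 1
  4 to go: {3,5,6,7} 4  {4,5,6,7} 1
  5 to go: {2,4,5,6,7} 1  {3,4,5,6,7} 5
  6 to go: {1,2,4,5,6,7} 1  {2,3,4,5,6,7} 6
  if 0:m drops first: 7 orders
  if 3:j drops first: 1 orders
heap linearizations: 8

8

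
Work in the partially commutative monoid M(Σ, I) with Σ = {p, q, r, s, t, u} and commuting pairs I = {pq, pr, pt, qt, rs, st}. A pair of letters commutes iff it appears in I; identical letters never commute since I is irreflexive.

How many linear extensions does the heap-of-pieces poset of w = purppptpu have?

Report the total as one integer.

15

#0=p has no predecessor
#1=u depends on [0:p]
#2=r depends on [1:u]
#3=p depends on [1:u]
#4=p depends on [3:p]
#5=p depends on [4:p]
#6=t depends on [2:r]
#7=p depends on [5:p]
#8=u depends on [6:t, 7:p]
sources: [0:p]
N(rest) = Σ N(rest − s) over sources s of rest; N(one piece) = 1:
  size 1 → [8]=1
  size 2 → [6,8]=1  [7,8]=1
  size 3 → [2,6,8]=1  [5,7,8]=1  [6,7,8]=2
  size 4 → [2,6,7,8]=3  [4,5,7,8]=1  [5,6,7,8]=3
  size 5 → [2,5,6,7,8]=6  [3,4,5,7,8]=1  [4,5,6,7,8]=4
  size 6 → [2,4,5,6,7,8]=10  [3,4,5,6,7,8]=5
  size 7 → [2,3,4,5,6,7,8]=15
  first=0(p) contributes 15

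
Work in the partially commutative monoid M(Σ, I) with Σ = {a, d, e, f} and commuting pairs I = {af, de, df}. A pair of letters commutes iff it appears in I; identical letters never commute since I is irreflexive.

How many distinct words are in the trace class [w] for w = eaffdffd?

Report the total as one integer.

0(e) covers ∅
1(a) covers 0:e
2(f) covers 0:e
3(f) covers 2:f
4(d) covers 1:a
5(f) covers 3:f
6(f) covers 5:f
7(d) covers 4:d
floor of heap: 0:e
completions by unplaced set U, small U first (add the entries for U minus each lowest piece of U):
  |U|=1: {6}:1  {7}:1
  |U|=2: {4,7}:1  {5,6}:1  {6,7}:2
  |U|=3: {1,4,7}:1  {3,5,6}:1  {4,6,7}:3  {5,6,7}:3
  |U|=4: {1,4,6,7}:4  {2,3,5,6}:1  {3,5,6,7}:4  {4,5,6,7}:6
  |U|=5: {1,4,5,6,7}:10  {2,3,5,6,7}:5  {3,4,5,6,7}:10
  |U|=6: {1,3,4,5,6,7}:20  {2,3,4,5,6,7}:15
  start at 0(e): 35

35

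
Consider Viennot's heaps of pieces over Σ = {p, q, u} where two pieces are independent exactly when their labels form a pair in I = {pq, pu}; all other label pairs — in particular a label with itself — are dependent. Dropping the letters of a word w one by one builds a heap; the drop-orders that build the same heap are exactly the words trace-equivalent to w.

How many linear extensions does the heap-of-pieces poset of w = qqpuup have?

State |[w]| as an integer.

15

#0=q has no predecessor
#1=q depends on [0:q]
#2=p has no predecessor
#3=u depends on [1:q]
#4=u depends on [3:u]
#5=p depends on [2:p]
sources: [0:q, 2:p]
N(rest) = Σ N(rest − s) over sources s of rest; N(one piece) = 1:
  size 1 → [4]=1  [5]=1
  size 2 → [2,5]=1  [3,4]=1  [4,5]=2
  size 3 → [1,3,4]=1  [2,4,5]=3  [3,4,5]=3
  size 4 → [0,1,3,4]=1  [1,3,4,5]=4  [2,3,4,5]=6
  first=0(q) contributes 10
  first=2(p) contributes 5
|[w]| = 15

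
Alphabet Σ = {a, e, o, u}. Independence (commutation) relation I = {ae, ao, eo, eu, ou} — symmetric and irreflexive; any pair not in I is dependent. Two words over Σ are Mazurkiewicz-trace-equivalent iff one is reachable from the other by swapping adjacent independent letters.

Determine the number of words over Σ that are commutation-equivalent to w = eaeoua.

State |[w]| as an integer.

60

drop 0:e onto floor
drop 1:a onto floor
drop 2:e onto {0:e}
drop 3:o onto floor
drop 4:u onto {1:a}
drop 5:a onto {4:u}
ground layer = {0:e, 1:a, 3:o}
drop-orders for the pieces not yet dropped (sum over which currently-grounded one goes next):
  1 to go: {2} 1  {3} 1  {5} 1
  2 to go: {0,2} 1  {2,3} 2  {2,5} 2  {3,5} 2  {4,5} 1
  3 to go: {0,2,3} 3  {0,2,5} 3  {1,4,5} 1  {2,3,5} 6  {2,4,5} 3  {3,4,5} 3
  4 to go: {0,2,3,5} 12  {0,2,4,5} 6  {1,2,4,5} 4  {1,3,4,5} 4  {2,3,4,5} 12
  if 0:e drops first: 20 orders
  if 1:a drops first: 30 orders
  if 3:o drops first: 10 orders
heap linearizations: 60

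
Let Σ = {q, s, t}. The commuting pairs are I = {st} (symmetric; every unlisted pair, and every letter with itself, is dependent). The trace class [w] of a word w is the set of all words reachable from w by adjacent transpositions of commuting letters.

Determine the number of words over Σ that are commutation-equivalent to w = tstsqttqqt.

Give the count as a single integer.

6

piece 0:t — minimal
piece 1:s — minimal
piece 2:t rests on {0:t}
piece 3:s rests on {1:s}
piece 4:q rests on {2:t, 3:s}
piece 5:t rests on {4:q}
piece 6:t rests on {5:t}
piece 7:q rests on {6:t}
piece 8:q rests on {7:q}
piece 9:t rests on {8:q}
minimal pieces: {0:t, 1:s}
ways to finish when only these pieces remain (= sum over removing one remaining piece with nothing left below it):
  1 left: {9}→1
  2 left: {8,9}→1
  3 left: {7,8,9}→1
  4 left: {6,7,8,9}→1
  5 left: {5,6,7,8,9}→1
  6 left: {4,5,6,7,8,9}→1
  7 left: {2,4,5,6,7,8,9}→1  {3,4,5,6,7,8,9}→1
  8 left: {0,2,4,5,6,7,8,9}→1  {1,3,4,5,6,7,8,9}→1  {2,3,4,5,6,7,8,9}→2
  placing 0:t first → 3 extensions
  placing 1:s first → 3 extensions
total linear extensions = 6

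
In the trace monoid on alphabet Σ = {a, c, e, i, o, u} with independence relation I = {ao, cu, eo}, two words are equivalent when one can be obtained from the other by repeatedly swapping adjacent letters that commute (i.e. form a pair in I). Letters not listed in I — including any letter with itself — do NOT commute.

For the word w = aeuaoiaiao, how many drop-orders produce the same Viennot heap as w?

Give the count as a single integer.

0(a) covers ∅
1(e) covers 0:a
2(u) covers 1:e
3(a) covers 2:u
4(o) covers 2:u
5(i) covers 3:a, 4:o
6(a) covers 5:i
7(i) covers 6:a
8(a) covers 7:i
9(o) covers 7:i
floor of heap: 0:a
completions by unplaced set U, small U first (add the entries for U minus each lowest piece of U):
  |U|=1: {8}:1  {9}:1
  |U|=2: {8,9}:2
  |U|=3: {7,8,9}:2
  |U|=4: {6,7,8,9}:2
  |U|=5: {5,6,7,8,9}:2
  |U|=6: {3,5,6,7,8,9}:2  {4,5,6,7,8,9}:2
  |U|=7: {3,4,5,6,7,8,9}:4
  |U|=8: {2,3,4,5,6,7,8,9}:4
  start at 0(a): 4

4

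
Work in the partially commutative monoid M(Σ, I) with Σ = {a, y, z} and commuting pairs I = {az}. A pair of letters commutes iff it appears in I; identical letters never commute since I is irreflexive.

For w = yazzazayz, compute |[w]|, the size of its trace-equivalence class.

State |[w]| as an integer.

drop 0:y onto floor
drop 1:a onto {0:y}
drop 2:z onto {0:y}
drop 3:z onto {2:z}
drop 4:a onto {1:a}
drop 5:z onto {3:z}
drop 6:a onto {4:a}
drop 7:y onto {5:z, 6:a}
drop 8:z onto {7:y}
ground layer = {0:y}
drop-orders for the pieces not yet dropped (sum over which currently-grounded one goes next):
  1 to go: {8} 1
  2 to go: {7,8} 1
  3 to go: {5,7,8} 1  {6,7,8} 1
  4 to go: {3,5,7,8} 1  {4,6,7,8} 1  {5,6,7,8} 2
  5 to go: {1,4,6,7,8} 1  {2,3,5,7,8} 1  {3,5,6,7,8} 3  {4,5,6,7,8} 3
  6 to go: {1,4,5,6,7,8} 4  {2,3,5,6,7,8} 4  {3,4,5,6,7,8} 6
  7 to go: {1,3,4,5,6,7,8} 10  {2,3,4,5,6,7,8} 10
  if 0:y drops first: 20 orders

20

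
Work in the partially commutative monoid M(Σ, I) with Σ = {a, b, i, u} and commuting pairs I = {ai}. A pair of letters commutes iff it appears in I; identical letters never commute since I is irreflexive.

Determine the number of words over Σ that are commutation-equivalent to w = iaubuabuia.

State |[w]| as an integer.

4

drop 0:i onto floor
drop 1:a onto floor
drop 2:u onto {0:i, 1:a}
drop 3:b onto {2:u}
drop 4:u onto {3:b}
drop 5:a onto {4:u}
drop 6:b onto {5:a}
drop 7:u onto {6:b}
drop 8:i onto {7:u}
drop 9:a onto {7:u}
ground layer = {0:i, 1:a}
drop-orders for the pieces not yet dropped (sum over which currently-grounded one goes next):
  1 to go: {8} 1  {9} 1
  2 to go: {8,9} 2
  3 to go: {7,8,9} 2
  4 to go: {6,7,8,9} 2
  5 to go: {5,6,7,8,9} 2
  6 to go: {4,5,6,7,8,9} 2
  7 to go: {3,4,5,6,7,8,9} 2
  8 to go: {2,3,4,5,6,7,8,9} 2
  if 0:i drops first: 2 orders
  if 1:a drops first: 2 orders
heap linearizations: 4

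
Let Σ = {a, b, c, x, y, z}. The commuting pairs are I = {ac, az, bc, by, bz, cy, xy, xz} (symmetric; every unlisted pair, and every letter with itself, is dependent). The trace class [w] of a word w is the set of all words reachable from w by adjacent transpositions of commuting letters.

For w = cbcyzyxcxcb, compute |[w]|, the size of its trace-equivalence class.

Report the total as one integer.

#0=c has no predecessor
#1=b has no predecessor
#2=c depends on [0:c]
#3=y has no predecessor
#4=z depends on [2:c, 3:y]
#5=y depends on [4:z]
#6=x depends on [1:b, 2:c]
#7=c depends on [4:z, 6:x]
#8=x depends on [7:c]
#9=c depends on [8:x]
#10=b depends on [8:x]
sources: [0:c, 1:b, 3:y]
N(rest) = Σ N(rest − s) over sources s of rest; N(one piece) = 1:
  size 1 → [5]=1  [9]=1  [10]=1
  size 2 → [5,9]=2  [5,10]=2  [9,10]=2
  size 3 → [5,9,10]=6  [8,9,10]=2
  size 4 → [5,8,9,10]=8  [7,8,9,10]=2
  size 5 → [5,7,8,9,10]=10  [6,7,8,9,10]=2
  size 6 → [1,6,7,8,9,10]=2  [4,5,7,8,9,10]=10  [5,6,7,8,9,10]=12
  size 7 → [1,5,6,7,8,9,10]=14  [3,4,5,7,8,9,10]=10  [4,5,6,7,8,9,10]=22
  size 8 → [1,4,5,6,7,8,9,10]=36  [2,4,5,6,7,8,9,10]=22  [3,4,5,6,7,8,9,10]=32
  size 9 → [0,2,4,5,6,7,8,9,10]=22  [1,2,4,5,6,7,8,9,10]=58  [1,3,4,5,6,7,8,9,10]=68  [2,3,4,5,6,7,8,9,10]=54
  first=0(c) contributes 180
  first=1(b) contributes 76
  first=3(y) contributes 80
|[w]| = 336

336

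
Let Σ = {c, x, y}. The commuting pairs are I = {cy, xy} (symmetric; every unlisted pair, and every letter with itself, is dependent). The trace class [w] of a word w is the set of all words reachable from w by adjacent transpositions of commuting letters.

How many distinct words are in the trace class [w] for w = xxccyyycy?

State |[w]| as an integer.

126

drop 0:x onto floor
drop 1:x onto {0:x}
drop 2:c onto {1:x}
drop 3:c onto {2:c}
drop 4:y onto floor
drop 5:y onto {4:y}
drop 6:y onto {5:y}
drop 7:c onto {3:c}
drop 8:y onto {6:y}
ground layer = {0:x, 4:y}
drop-orders for the pieces not yet dropped (sum over which currently-grounded one goes next):
  1 to go: {7} 1  {8} 1
  2 to go: {3,7} 1  {6,8} 1  {7,8} 2
  3 to go: {2,3,7} 1  {3,7,8} 3  {5,6,8} 1  {6,7,8} 3
  4 to go: {1,2,3,7} 1  {2,3,7,8} 4  {3,6,7,8} 6  {4,5,6,8} 1  {5,6,7,8} 4
  5 to go: {0,1,2,3,7} 1  {1,2,3,7,8} 5  {2,3,6,7,8} 10  {3,5,6,7,8} 10  {4,5,6,7,8} 5
  6 to go: {0,1,2,3,7,8} 6  {1,2,3,6,7,8} 15  {2,3,5,6,7,8} 20  {3,4,5,6,7,8} 15
  7 to go: {0,1,2,3,6,7,8} 21  {1,2,3,5,6,7,8} 35  {2,3,4,5,6,7,8} 35
  if 0:x drops first: 70 orders
  if 4:y drops first: 56 orders
heap linearizations: 126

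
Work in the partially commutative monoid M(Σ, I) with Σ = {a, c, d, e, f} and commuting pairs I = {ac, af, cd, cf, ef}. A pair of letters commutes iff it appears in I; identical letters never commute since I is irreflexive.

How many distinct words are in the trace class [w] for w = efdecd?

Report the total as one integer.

drop 0:e onto floor
drop 1:f onto floor
drop 2:d onto {0:e, 1:f}
drop 3:e onto {2:d}
drop 4:c onto {3:e}
drop 5:d onto {3:e}
ground layer = {0:e, 1:f}
drop-orders for the pieces not yet dropped (sum over which currently-grounded one goes next):
  1 to go: {4} 1  {5} 1
  2 to go: {4,5} 2
  3 to go: {3,4,5} 2
  4 to go: {2,3,4,5} 2
  if 0:e drops first: 2 orders
  if 1:f drops first: 2 orders
heap linearizations: 4

4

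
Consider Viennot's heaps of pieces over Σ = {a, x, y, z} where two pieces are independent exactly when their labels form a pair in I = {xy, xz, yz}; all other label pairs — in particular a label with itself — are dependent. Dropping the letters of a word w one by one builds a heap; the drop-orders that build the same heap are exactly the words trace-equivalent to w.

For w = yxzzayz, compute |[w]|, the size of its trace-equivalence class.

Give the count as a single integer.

24

#0=y has no predecessor
#1=x has no predecessor
#2=z has no predecessor
#3=z depends on [2:z]
#4=a depends on [0:y, 1:x, 3:z]
#5=y depends on [4:a]
#6=z depends on [4:a]
sources: [0:y, 1:x, 2:z]
N(rest) = Σ N(rest − s) over sources s of rest; N(one piece) = 1:
  size 1 → [5]=1  [6]=1
  size 2 → [5,6]=2
  size 3 → [4,5,6]=2
  size 4 → [0,4,5,6]=2  [1,4,5,6]=2  [3,4,5,6]=2
  size 5 → [0,1,4,5,6]=4  [0,3,4,5,6]=4  [1,3,4,5,6]=4  [2,3,4,5,6]=2
  first=0(y) contributes 6
  first=1(x) contributes 6
  first=2(z) contributes 12
|[w]| = 24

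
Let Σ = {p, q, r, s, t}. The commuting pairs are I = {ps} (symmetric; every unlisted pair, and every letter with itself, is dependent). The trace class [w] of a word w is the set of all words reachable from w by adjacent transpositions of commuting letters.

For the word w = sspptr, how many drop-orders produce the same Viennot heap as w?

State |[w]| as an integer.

0(s) covers ∅
1(s) covers 0:s
2(p) covers ∅
3(p) covers 2:p
4(t) covers 1:s, 3:p
5(r) covers 4:t
floor of heap: 0:s, 2:p
completions by unplaced set U, small U first (add the entries for U minus each lowest piece of U):
  |U|=1: {5}:1
  |U|=2: {4,5}:1
  |U|=3: {1,4,5}:1  {3,4,5}:1
  |U|=4: {0,1,4,5}:1  {1,3,4,5}:2  {2,3,4,5}:1
  start at 0(s): 3
  start at 2(p): 3
sum over floor = 6

6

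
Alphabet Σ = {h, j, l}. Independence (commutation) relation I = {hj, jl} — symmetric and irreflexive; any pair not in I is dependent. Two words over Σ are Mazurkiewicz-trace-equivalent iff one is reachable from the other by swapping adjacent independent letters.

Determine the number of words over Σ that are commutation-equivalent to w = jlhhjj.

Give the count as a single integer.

#0=j has no predecessor
#1=l has no predecessor
#2=h depends on [1:l]
#3=h depends on [2:h]
#4=j depends on [0:j]
#5=j depends on [4:j]
sources: [0:j, 1:l]
N(rest) = Σ N(rest − s) over sources s of rest; N(one piece) = 1:
  size 1 → [3]=1  [5]=1
  size 2 → [2,3]=1  [3,5]=2  [4,5]=1
  size 3 → [0,4,5]=1  [1,2,3]=1  [2,3,5]=3  [3,4,5]=3
  size 4 → [0,3,4,5]=4  [1,2,3,5]=4  [2,3,4,5]=6
  first=0(j) contributes 10
  first=1(l) contributes 10
|[w]| = 20

20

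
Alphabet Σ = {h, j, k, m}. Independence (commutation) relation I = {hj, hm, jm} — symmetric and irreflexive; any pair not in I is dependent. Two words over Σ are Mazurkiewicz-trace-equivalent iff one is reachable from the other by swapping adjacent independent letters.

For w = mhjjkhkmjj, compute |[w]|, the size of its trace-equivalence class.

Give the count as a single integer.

#0=m has no predecessor
#1=h has no predecessor
#2=j has no predecessor
#3=j depends on [2:j]
#4=k depends on [0:m, 1:h, 3:j]
#5=h depends on [4:k]
#6=k depends on [5:h]
#7=m depends on [6:k]
#8=j depends on [6:k]
#9=j depends on [8:j]
sources: [0:m, 1:h, 2:j]
N(rest) = Σ N(rest − s) over sources s of rest; N(one piece) = 1:
  size 1 → [7]=1  [9]=1
  size 2 → [7,9]=2  [8,9]=1
  size 3 → [7,8,9]=3
  size 4 → [6,7,8,9]=3
  size 5 → [5,6,7,8,9]=3
  size 6 → [4,5,6,7,8,9]=3
  size 7 → [0,4,5,6,7,8,9]=3  [1,4,5,6,7,8,9]=3  [3,4,5,6,7,8,9]=3
  size 8 → [0,1,4,5,6,7,8,9]=6  [0,3,4,5,6,7,8,9]=6  [1,3,4,5,6,7,8,9]=6  [2,3,4,5,6,7,8,9]=3
  first=0(m) contributes 9
  first=1(h) contributes 9
  first=2(j) contributes 18
|[w]| = 36

36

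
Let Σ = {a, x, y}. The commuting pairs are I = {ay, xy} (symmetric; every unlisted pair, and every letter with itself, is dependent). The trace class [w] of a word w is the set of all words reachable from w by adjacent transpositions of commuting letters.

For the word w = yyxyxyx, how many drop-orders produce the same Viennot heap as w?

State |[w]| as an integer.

35

0(y) covers ∅
1(y) covers 0:y
2(x) covers ∅
3(y) covers 1:y
4(x) covers 2:x
5(y) covers 3:y
6(x) covers 4:x
floor of heap: 0:y, 2:x
completions by unplaced set U, small U first (add the entries for U minus each lowest piece of U):
  |U|=1: {5}:1  {6}:1
  |U|=2: {3,5}:1  {4,6}:1  {5,6}:2
  |U|=3: {1,3,5}:1  {2,4,6}:1  {3,5,6}:3  {4,5,6}:3
  |U|=4: {0,1,3,5}:1  {1,3,5,6}:4  {2,4,5,6}:4  {3,4,5,6}:6
  |U|=5: {0,1,3,5,6}:5  {1,3,4,5,6}:10  {2,3,4,5,6}:10
  start at 0(y): 20
  start at 2(x): 15
sum over floor = 35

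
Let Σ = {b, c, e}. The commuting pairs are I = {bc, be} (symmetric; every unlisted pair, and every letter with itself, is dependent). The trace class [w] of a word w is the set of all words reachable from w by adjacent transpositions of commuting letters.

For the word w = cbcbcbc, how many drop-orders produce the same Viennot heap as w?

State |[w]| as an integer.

piece 0:c — minimal
piece 1:b — minimal
piece 2:c rests on {0:c}
piece 3:b rests on {1:b}
piece 4:c rests on {2:c}
piece 5:b rests on {3:b}
piece 6:c rests on {4:c}
minimal pieces: {0:c, 1:b}
ways to finish when only these pieces remain (= sum over removing one remaining piece with nothing left below it):
  1 left: {5}→1  {6}→1
  2 left: {3,5}→1  {4,6}→1  {5,6}→2
  3 left: {1,3,5}→1  {2,4,6}→1  {3,5,6}→3  {4,5,6}→3
  4 left: {0,2,4,6}→1  {1,3,5,6}→4  {2,4,5,6}→4  {3,4,5,6}→6
  5 left: {0,2,4,5,6}→5  {1,3,4,5,6}→10  {2,3,4,5,6}→10
  placing 0:c first → 20 extensions
  placing 1:b first → 15 extensions
total linear extensions = 35

35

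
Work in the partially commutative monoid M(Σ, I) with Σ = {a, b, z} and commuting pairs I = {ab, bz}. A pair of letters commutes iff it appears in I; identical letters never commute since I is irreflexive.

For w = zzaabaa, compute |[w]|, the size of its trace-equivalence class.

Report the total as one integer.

7

drop 0:z onto floor
drop 1:z onto {0:z}
drop 2:a onto {1:z}
drop 3:a onto {2:a}
drop 4:b onto floor
drop 5:a onto {3:a}
drop 6:a onto {5:a}
ground layer = {0:z, 4:b}
drop-orders for the pieces not yet dropped (sum over which currently-grounded one goes next):
  1 to go: {4} 1  {6} 1
  2 to go: {4,6} 2  {5,6} 1
  3 to go: {3,5,6} 1  {4,5,6} 3
  4 to go: {2,3,5,6} 1  {3,4,5,6} 4
  5 to go: {1,2,3,5,6} 1  {2,3,4,5,6} 5
  if 0:z drops first: 6 orders
  if 4:b drops first: 1 orders
heap linearizations: 7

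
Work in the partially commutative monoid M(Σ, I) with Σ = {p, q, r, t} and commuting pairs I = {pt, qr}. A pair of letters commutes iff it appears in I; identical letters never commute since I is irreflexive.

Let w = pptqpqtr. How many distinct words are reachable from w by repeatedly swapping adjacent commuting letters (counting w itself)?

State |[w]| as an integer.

3

0(p) covers ∅
1(p) covers 0:p
2(t) covers ∅
3(q) covers 1:p, 2:t
4(p) covers 3:q
5(q) covers 4:p
6(t) covers 5:q
7(r) covers 6:t
floor of heap: 0:p, 2:t
completions by unplaced set U, small U first (add the entries for U minus each lowest piece of U):
  |U|=1: {7}:1
  |U|=2: {6,7}:1
  |U|=3: {5,6,7}:1
  |U|=4: {4,5,6,7}:1
  |U|=5: {3,4,5,6,7}:1
  |U|=6: {1,3,4,5,6,7}:1  {2,3,4,5,6,7}:1
  start at 0(p): 2
  start at 2(t): 1
sum over floor = 3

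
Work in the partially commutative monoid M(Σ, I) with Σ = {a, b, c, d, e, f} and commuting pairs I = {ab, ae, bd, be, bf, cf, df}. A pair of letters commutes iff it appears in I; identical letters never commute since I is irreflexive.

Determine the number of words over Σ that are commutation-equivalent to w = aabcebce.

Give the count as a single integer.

6

drop 0:a onto floor
drop 1:a onto {0:a}
drop 2:b onto floor
drop 3:c onto {1:a, 2:b}
drop 4:e onto {3:c}
drop 5:b onto {3:c}
drop 6:c onto {4:e, 5:b}
drop 7:e onto {6:c}
ground layer = {0:a, 2:b}
drop-orders for the pieces not yet dropped (sum over which currently-grounded one goes next):
  1 to go: {7} 1
  2 to go: {6,7} 1
  3 to go: {4,6,7} 1  {5,6,7} 1
  4 to go: {4,5,6,7} 2
  5 to go: {3,4,5,6,7} 2
  6 to go: {1,3,4,5,6,7} 2  {2,3,4,5,6,7} 2
  if 0:a drops first: 4 orders
  if 2:b drops first: 2 orders
heap linearizations: 6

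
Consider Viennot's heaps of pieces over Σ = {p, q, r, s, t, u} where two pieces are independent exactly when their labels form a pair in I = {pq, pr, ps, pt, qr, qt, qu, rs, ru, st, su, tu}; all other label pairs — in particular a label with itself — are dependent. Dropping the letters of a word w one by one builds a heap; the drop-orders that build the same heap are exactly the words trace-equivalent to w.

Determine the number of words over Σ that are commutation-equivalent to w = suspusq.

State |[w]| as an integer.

piece 0:s — minimal
piece 1:u — minimal
piece 2:s rests on {0:s}
piece 3:p rests on {1:u}
piece 4:u rests on {3:p}
piece 5:s rests on {2:s}
piece 6:q rests on {5:s}
minimal pieces: {0:s, 1:u}
ways to finish when only these pieces remain (= sum over removing one remaining piece with nothing left below it):
  1 left: {4}→1  {6}→1
  2 left: {3,4}→1  {4,6}→2  {5,6}→1
  3 left: {1,3,4}→1  {2,5,6}→1  {3,4,6}→3  {4,5,6}→3
  4 left: {0,2,5,6}→1  {1,3,4,6}→4  {2,4,5,6}→4  {3,4,5,6}→6
  5 left: {0,2,4,5,6}→5  {1,3,4,5,6}→10  {2,3,4,5,6}→10
  placing 0:s first → 20 extensions
  placing 1:u first → 15 extensions
total linear extensions = 35

35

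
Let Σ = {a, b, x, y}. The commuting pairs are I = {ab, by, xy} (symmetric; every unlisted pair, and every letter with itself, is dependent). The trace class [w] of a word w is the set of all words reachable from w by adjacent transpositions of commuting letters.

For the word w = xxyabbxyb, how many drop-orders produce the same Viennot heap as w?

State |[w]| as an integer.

46

#0=x has no predecessor
#1=x depends on [0:x]
#2=y has no predecessor
#3=a depends on [1:x, 2:y]
#4=b depends on [1:x]
#5=b depends on [4:b]
#6=x depends on [3:a, 5:b]
#7=y depends on [3:a]
#8=b depends on [6:x]
sources: [0:x, 2:y]
N(rest) = Σ N(rest − s) over sources s of rest; N(one piece) = 1:
  size 1 → [7]=1  [8]=1
  size 2 → [6,8]=1  [7,8]=2
  size 3 → [5,6,8]=1  [6,7,8]=3
  size 4 → [3,6,7,8]=3  [4,5,6,8]=1  [5,6,7,8]=4
  size 5 → [2,3,6,7,8]=3  [3,5,6,7,8]=7  [4,5,6,7,8]=5
  size 6 → [2,3,5,6,7,8]=10  [3,4,5,6,7,8]=12
  size 7 → [1,3,4,5,6,7,8]=12  [2,3,4,5,6,7,8]=22
  first=0(x) contributes 34
  first=2(y) contributes 12
|[w]| = 46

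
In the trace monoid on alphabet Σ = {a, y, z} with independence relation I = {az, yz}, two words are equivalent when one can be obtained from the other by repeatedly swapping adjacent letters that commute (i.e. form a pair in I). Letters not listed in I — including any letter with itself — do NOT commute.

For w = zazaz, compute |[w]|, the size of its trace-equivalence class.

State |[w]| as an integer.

10

#0=z has no predecessor
#1=a has no predecessor
#2=z depends on [0:z]
#3=a depends on [1:a]
#4=z depends on [2:z]
sources: [0:z, 1:a]
N(rest) = Σ N(rest − s) over sources s of rest; N(one piece) = 1:
  size 1 → [3]=1  [4]=1
  size 2 → [1,3]=1  [2,4]=1  [3,4]=2
  size 3 → [0,2,4]=1  [1,3,4]=3  [2,3,4]=3
  first=0(z) contributes 6
  first=1(a) contributes 4
|[w]| = 10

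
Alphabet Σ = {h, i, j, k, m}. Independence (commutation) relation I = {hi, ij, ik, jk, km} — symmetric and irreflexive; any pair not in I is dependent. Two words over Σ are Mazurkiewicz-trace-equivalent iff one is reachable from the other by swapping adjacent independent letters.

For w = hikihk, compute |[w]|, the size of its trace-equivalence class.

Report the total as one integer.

drop 0:h onto floor
drop 1:i onto floor
drop 2:k onto {0:h}
drop 3:i onto {1:i}
drop 4:h onto {2:k}
drop 5:k onto {4:h}
ground layer = {0:h, 1:i}
drop-orders for the pieces not yet dropped (sum over which currently-grounded one goes next):
  1 to go: {3} 1  {5} 1
  2 to go: {1,3} 1  {3,5} 2  {4,5} 1
  3 to go: {1,3,5} 3  {2,4,5} 1  {3,4,5} 3
  4 to go: {0,2,4,5} 1  {1,3,4,5} 6  {2,3,4,5} 4
  if 0:h drops first: 10 orders
  if 1:i drops first: 5 orders
heap linearizations: 15

15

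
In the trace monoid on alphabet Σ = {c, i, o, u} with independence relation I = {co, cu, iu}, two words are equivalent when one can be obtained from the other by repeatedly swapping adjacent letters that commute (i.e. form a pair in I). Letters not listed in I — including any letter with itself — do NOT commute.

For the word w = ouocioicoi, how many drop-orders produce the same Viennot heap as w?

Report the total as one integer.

drop 0:o onto floor
drop 1:u onto {0:o}
drop 2:o onto {1:u}
drop 3:c onto floor
drop 4:i onto {2:o, 3:c}
drop 5:o onto {4:i}
drop 6:i onto {5:o}
drop 7:c onto {6:i}
drop 8:o onto {6:i}
drop 9:i onto {7:c, 8:o}
ground layer = {0:o, 3:c}
drop-orders for the pieces not yet dropped (sum over which currently-grounded one goes next):
  1 to go: {9} 1
  2 to go: {7,9} 1  {8,9} 1
  3 to go: {7,8,9} 2
  4 to go: {6,7,8,9} 2
  5 to go: {5,6,7,8,9} 2
  6 to go: {4,5,6,7,8,9} 2
  7 to go: {2,4,5,6,7,8,9} 2  {3,4,5,6,7,8,9} 2
  8 to go: {1,2,4,5,6,7,8,9} 2  {2,3,4,5,6,7,8,9} 4
  if 0:o drops first: 6 orders
  if 3:c drops first: 2 orders
heap linearizations: 8

8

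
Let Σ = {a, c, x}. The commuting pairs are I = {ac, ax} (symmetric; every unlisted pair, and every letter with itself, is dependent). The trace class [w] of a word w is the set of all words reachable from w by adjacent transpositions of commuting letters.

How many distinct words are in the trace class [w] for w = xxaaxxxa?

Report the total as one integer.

#0=x has no predecessor
#1=x depends on [0:x]
#2=a has no predecessor
#3=a depends on [2:a]
#4=x depends on [1:x]
#5=x depends on [4:x]
#6=x depends on [5:x]
#7=a depends on [3:a]
sources: [0:x, 2:a]
N(rest) = Σ N(rest − s) over sources s of rest; N(one piece) = 1:
  size 1 → [6]=1  [7]=1
  size 2 → [3,7]=1  [5,6]=1  [6,7]=2
  size 3 → [2,3,7]=1  [3,6,7]=3  [4,5,6]=1  [5,6,7]=3
  size 4 → [1,4,5,6]=1  [2,3,6,7]=4  [3,5,6,7]=6  [4,5,6,7]=4
  size 5 → [0,1,4,5,6]=1  [1,4,5,6,7]=5  [2,3,5,6,7]=10  [3,4,5,6,7]=10
  size 6 → [0,1,4,5,6,7]=6  [1,3,4,5,6,7]=15  [2,3,4,5,6,7]=20
  first=0(x) contributes 35
  first=2(a) contributes 21
|[w]| = 56

56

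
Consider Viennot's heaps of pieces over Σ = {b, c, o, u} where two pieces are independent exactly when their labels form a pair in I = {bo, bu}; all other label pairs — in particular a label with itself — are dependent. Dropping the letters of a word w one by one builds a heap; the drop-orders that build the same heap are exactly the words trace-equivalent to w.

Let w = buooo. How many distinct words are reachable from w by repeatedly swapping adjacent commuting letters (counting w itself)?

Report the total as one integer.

5

#0=b has no predecessor
#1=u has no predecessor
#2=o depends on [1:u]
#3=o depends on [2:o]
#4=o depends on [3:o]
sources: [0:b, 1:u]
N(rest) = Σ N(rest − s) over sources s of rest; N(one piece) = 1:
  size 1 → [0]=1  [4]=1
  size 2 → [0,4]=2  [3,4]=1
  size 3 → [0,3,4]=3  [2,3,4]=1
  first=0(b) contributes 1
  first=1(u) contributes 4
|[w]| = 5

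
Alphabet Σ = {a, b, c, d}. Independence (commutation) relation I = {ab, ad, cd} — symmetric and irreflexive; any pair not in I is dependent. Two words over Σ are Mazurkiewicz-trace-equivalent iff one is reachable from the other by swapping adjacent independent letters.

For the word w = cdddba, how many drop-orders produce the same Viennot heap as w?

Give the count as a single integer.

#0=c has no predecessor
#1=d has no predecessor
#2=d depends on [1:d]
#3=d depends on [2:d]
#4=b depends on [0:c, 3:d]
#5=a depends on [0:c]
sources: [0:c, 1:d]
N(rest) = Σ N(rest − s) over sources s of rest; N(one piece) = 1:
  size 1 → [4]=1  [5]=1
  size 2 → [3,4]=1  [4,5]=2
  size 3 → [0,4,5]=2  [2,3,4]=1  [3,4,5]=3
  size 4 → [0,3,4,5]=5  [1,2,3,4]=1  [2,3,4,5]=4
  first=0(c) contributes 5
  first=1(d) contributes 9
|[w]| = 14

14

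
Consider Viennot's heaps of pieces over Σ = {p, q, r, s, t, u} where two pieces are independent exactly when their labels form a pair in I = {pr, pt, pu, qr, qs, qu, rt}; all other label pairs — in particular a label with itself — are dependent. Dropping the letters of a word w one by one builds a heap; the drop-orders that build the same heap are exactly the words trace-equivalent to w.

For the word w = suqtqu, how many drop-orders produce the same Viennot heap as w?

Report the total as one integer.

drop 0:s onto floor
drop 1:u onto {0:s}
drop 2:q onto floor
drop 3:t onto {1:u, 2:q}
drop 4:q onto {3:t}
drop 5:u onto {3:t}
ground layer = {0:s, 2:q}
drop-orders for the pieces not yet dropped (sum over which currently-grounded one goes next):
  1 to go: {4} 1  {5} 1
  2 to go: {4,5} 2
  3 to go: {3,4,5} 2
  4 to go: {1,3,4,5} 2  {2,3,4,5} 2
  if 0:s drops first: 4 orders
  if 2:q drops first: 2 orders
heap linearizations: 6

6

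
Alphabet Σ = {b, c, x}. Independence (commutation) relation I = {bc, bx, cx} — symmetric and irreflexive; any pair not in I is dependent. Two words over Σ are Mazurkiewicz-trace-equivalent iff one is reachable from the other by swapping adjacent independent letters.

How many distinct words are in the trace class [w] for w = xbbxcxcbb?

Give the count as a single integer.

1260

#0=x has no predecessor
#1=b has no predecessor
#2=b depends on [1:b]
#3=x depends on [0:x]
#4=c has no predecessor
#5=x depends on [3:x]
#6=c depends on [4:c]
#7=b depends on [2:b]
#8=b depends on [7:b]
sources: [0:x, 1:b, 4:c]
N(rest) = Σ N(rest − s) over sources s of rest; N(one piece) = 1:
  size 1 → [5]=1  [6]=1  [8]=1
  size 2 → [3,5]=1  [4,6]=1  [5,6]=2  [5,8]=2  [6,8]=2  [7,8]=1
  size 3 → [0,3,5]=1  [2,7,8]=1  [3,5,6]=3  [3,5,8]=3  [4,5,6]=3  [4,6,8]=3  [5,6,8]=6  [5,7,8]=3  [6,7,8]=3
  size 4 → [0,3,5,6]=4  [0,3,5,8]=4  [1,2,7,8]=1  [2,5,7,8]=4  [2,6,7,8]=4  [3,4,5,6]=6  [3,5,6,8]=12  [3,5,7,8]=6  [4,5,6,8]=12  [4,6,7,8]=6  [5,6,7,8]=12
  size 5 → [0,3,4,5,6]=10  [0,3,5,6,8]=20  [0,3,5,7,8]=10  [1,2,5,7,8]=5  [1,2,6,7,8]=5  [2,3,5,7,8]=10  [2,4,6,7,8]=10  [2,5,6,7,8]=20  [3,4,5,6,8]=30  [3,5,6,7,8]=30  [4,5,6,7,8]=30
  size 6 → [0,2,3,5,7,8]=20  [0,3,4,5,6,8]=60  [0,3,5,6,7,8]=60  [1,2,3,5,7,8]=15  [1,2,4,6,7,8]=15  [1,2,5,6,7,8]=30  [2,3,5,6,7,8]=60  [2,4,5,6,7,8]=60  [3,4,5,6,7,8]=90
  size 7 → [0,1,2,3,5,7,8]=35  [0,2,3,5,6,7,8]=140  [0,3,4,5,6,7,8]=210  [1,2,3,5,6,7,8]=105  [1,2,4,5,6,7,8]=105  [2,3,4,5,6,7,8]=210
  first=0(x) contributes 420
  first=1(b) contributes 560
  first=4(c) contributes 280
|[w]| = 1260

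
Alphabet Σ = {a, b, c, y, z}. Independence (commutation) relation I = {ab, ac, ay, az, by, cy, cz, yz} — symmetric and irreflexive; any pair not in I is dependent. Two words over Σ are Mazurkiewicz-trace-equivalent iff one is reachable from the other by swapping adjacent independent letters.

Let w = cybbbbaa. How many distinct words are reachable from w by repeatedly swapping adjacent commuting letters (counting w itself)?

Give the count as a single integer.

#0=c has no predecessor
#1=y has no predecessor
#2=b depends on [0:c]
#3=b depends on [2:b]
#4=b depends on [3:b]
#5=b depends on [4:b]
#6=a has no predecessor
#7=a depends on [6:a]
sources: [0:c, 1:y, 6:a]
N(rest) = Σ N(rest − s) over sources s of rest; N(one piece) = 1:
  size 1 → [1]=1  [5]=1  [7]=1
  size 2 → [1,5]=2  [1,7]=2  [4,5]=1  [5,7]=2  [6,7]=1
  size 3 → [1,4,5]=3  [1,5,7]=6  [1,6,7]=3  [3,4,5]=1  [4,5,7]=3  [5,6,7]=3
  size 4 → [1,3,4,5]=4  [1,4,5,7]=12  [1,5,6,7]=12  [2,3,4,5]=1  [3,4,5,7]=4  [4,5,6,7]=6
  size 5 → [0,2,3,4,5]=1  [1,2,3,4,5]=5  [1,3,4,5,7]=20  [1,4,5,6,7]=30  [2,3,4,5,7]=5  [3,4,5,6,7]=10
  size 6 → [0,1,2,3,4,5]=6  [0,2,3,4,5,7]=6  [1,2,3,4,5,7]=30  [1,3,4,5,6,7]=60  [2,3,4,5,6,7]=15
  first=0(c) contributes 105
  first=1(y) contributes 21
  first=6(a) contributes 42
|[w]| = 168

168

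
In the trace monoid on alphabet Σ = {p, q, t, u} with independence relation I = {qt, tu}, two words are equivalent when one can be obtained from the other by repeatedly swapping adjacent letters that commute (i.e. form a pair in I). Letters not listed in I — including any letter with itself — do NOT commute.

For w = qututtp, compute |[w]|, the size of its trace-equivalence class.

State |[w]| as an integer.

#0=q has no predecessor
#1=u depends on [0:q]
#2=t has no predecessor
#3=u depends on [1:u]
#4=t depends on [2:t]
#5=t depends on [4:t]
#6=p depends on [3:u, 5:t]
sources: [0:q, 2:t]
N(rest) = Σ N(rest − s) over sources s of rest; N(one piece) = 1:
  size 1 → [6]=1
  size 2 → [3,6]=1  [5,6]=1
  size 3 → [1,3,6]=1  [3,5,6]=2  [4,5,6]=1
  size 4 → [0,1,3,6]=1  [1,3,5,6]=3  [2,4,5,6]=1  [3,4,5,6]=3
  size 5 → [0,1,3,5,6]=4  [1,3,4,5,6]=6  [2,3,4,5,6]=4
  first=0(q) contributes 10
  first=2(t) contributes 10
|[w]| = 20

20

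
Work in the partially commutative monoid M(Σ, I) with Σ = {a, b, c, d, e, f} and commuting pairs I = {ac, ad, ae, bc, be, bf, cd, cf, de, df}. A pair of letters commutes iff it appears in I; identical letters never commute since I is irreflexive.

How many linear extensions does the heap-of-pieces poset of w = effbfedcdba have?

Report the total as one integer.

0(e) covers ∅
1(f) covers 0:e
2(f) covers 1:f
3(b) covers ∅
4(f) covers 2:f
5(e) covers 4:f
6(d) covers 3:b
7(c) covers 5:e
8(d) covers 6:d
9(b) covers 8:d
10(a) covers 4:f, 9:b
floor of heap: 0:e, 3:b
completions by unplaced set U, small U first (add the entries for U minus each lowest piece of U):
  |U|=1: {7}:1  {10}:1
  |U|=2: {5,7}:1  {7,10}:2  {9,10}:1
  |U|=3: {5,7,10}:3  {7,9,10}:3  {8,9,10}:1
  |U|=4: {4,5,7,10}:3  {5,7,9,10}:6  {6,8,9,10}:1  {7,8,9,10}:4
  |U|=5: {2,4,5,7,10}:3  {3,6,8,9,10}:1  {4,5,7,9,10}:9  {5,7,8,9,10}:10  {6,7,8,9,10}:5
  |U|=6: {1,2,4,5,7,10}:3  {2,4,5,7,9,10}:12  {3,6,7,8,9,10}:6  {4,5,7,8,9,10}:19  {5,6,7,8,9,10}:15
  |U|=7: {0,1,2,4,5,7,10}:3  {1,2,4,5,7,9,10}:15  {2,4,5,7,8,9,10}:31  {3,5,6,7,8,9,10}:21  {4,5,6,7,8,9,10}:34
  |U|=8: {0,1,2,4,5,7,9,10}:18  {1,2,4,5,7,8,9,10}:46  {2,4,5,6,7,8,9,10}:65  {3,4,5,6,7,8,9,10}:55
  |U|=9: {0,1,2,4,5,7,8,9,10}:64  {1,2,4,5,6,7,8,9,10}:111  {2,3,4,5,6,7,8,9,10}:120
  start at 0(e): 231
  start at 3(b): 175
sum over floor = 406

406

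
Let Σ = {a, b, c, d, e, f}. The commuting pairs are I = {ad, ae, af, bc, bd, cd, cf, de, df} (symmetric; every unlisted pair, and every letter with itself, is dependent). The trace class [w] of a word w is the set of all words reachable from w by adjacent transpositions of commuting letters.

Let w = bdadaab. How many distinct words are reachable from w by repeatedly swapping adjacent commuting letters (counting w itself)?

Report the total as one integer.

21

0(b) covers ∅
1(d) covers ∅
2(a) covers 0:b
3(d) covers 1:d
4(a) covers 2:a
5(a) covers 4:a
6(b) covers 5:a
floor of heap: 0:b, 1:d
completions by unplaced set U, small U first (add the entries for U minus each lowest piece of U):
  |U|=1: {3}:1  {6}:1
  |U|=2: {1,3}:1  {3,6}:2  {5,6}:1
  |U|=3: {1,3,6}:3  {3,5,6}:3  {4,5,6}:1
  |U|=4: {1,3,5,6}:6  {2,4,5,6}:1  {3,4,5,6}:4
  |U|=5: {0,2,4,5,6}:1  {1,3,4,5,6}:10  {2,3,4,5,6}:5
  start at 0(b): 15
  start at 1(d): 6
sum over floor = 21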